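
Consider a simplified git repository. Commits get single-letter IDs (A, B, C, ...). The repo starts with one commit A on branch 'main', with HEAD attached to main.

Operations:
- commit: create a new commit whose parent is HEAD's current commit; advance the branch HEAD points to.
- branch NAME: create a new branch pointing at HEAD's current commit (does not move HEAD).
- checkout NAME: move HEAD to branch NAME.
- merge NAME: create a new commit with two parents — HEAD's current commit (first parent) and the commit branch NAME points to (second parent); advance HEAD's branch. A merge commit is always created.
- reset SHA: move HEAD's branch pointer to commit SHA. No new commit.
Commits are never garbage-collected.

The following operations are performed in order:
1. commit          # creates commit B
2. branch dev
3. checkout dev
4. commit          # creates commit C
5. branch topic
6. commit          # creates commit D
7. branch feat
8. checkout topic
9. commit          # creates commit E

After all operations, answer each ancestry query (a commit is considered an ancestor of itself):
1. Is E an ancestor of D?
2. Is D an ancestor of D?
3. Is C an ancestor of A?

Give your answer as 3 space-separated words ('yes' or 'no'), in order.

Answer: no yes no

Derivation:
After op 1 (commit): HEAD=main@B [main=B]
After op 2 (branch): HEAD=main@B [dev=B main=B]
After op 3 (checkout): HEAD=dev@B [dev=B main=B]
After op 4 (commit): HEAD=dev@C [dev=C main=B]
After op 5 (branch): HEAD=dev@C [dev=C main=B topic=C]
After op 6 (commit): HEAD=dev@D [dev=D main=B topic=C]
After op 7 (branch): HEAD=dev@D [dev=D feat=D main=B topic=C]
After op 8 (checkout): HEAD=topic@C [dev=D feat=D main=B topic=C]
After op 9 (commit): HEAD=topic@E [dev=D feat=D main=B topic=E]
ancestors(D) = {A,B,C,D}; E in? no
ancestors(D) = {A,B,C,D}; D in? yes
ancestors(A) = {A}; C in? no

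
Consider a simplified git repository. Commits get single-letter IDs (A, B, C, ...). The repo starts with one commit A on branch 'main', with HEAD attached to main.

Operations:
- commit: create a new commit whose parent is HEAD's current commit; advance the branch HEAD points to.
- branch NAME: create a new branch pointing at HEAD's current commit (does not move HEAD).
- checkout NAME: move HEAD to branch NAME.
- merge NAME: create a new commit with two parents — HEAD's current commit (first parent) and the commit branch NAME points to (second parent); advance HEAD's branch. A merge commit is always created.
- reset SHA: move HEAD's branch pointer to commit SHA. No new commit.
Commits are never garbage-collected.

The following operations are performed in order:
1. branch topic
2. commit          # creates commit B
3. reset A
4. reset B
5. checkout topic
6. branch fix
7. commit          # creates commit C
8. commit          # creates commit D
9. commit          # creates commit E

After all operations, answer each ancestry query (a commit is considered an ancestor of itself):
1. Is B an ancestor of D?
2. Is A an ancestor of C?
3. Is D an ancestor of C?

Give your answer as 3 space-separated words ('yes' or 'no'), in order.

Answer: no yes no

Derivation:
After op 1 (branch): HEAD=main@A [main=A topic=A]
After op 2 (commit): HEAD=main@B [main=B topic=A]
After op 3 (reset): HEAD=main@A [main=A topic=A]
After op 4 (reset): HEAD=main@B [main=B topic=A]
After op 5 (checkout): HEAD=topic@A [main=B topic=A]
After op 6 (branch): HEAD=topic@A [fix=A main=B topic=A]
After op 7 (commit): HEAD=topic@C [fix=A main=B topic=C]
After op 8 (commit): HEAD=topic@D [fix=A main=B topic=D]
After op 9 (commit): HEAD=topic@E [fix=A main=B topic=E]
ancestors(D) = {A,C,D}; B in? no
ancestors(C) = {A,C}; A in? yes
ancestors(C) = {A,C}; D in? no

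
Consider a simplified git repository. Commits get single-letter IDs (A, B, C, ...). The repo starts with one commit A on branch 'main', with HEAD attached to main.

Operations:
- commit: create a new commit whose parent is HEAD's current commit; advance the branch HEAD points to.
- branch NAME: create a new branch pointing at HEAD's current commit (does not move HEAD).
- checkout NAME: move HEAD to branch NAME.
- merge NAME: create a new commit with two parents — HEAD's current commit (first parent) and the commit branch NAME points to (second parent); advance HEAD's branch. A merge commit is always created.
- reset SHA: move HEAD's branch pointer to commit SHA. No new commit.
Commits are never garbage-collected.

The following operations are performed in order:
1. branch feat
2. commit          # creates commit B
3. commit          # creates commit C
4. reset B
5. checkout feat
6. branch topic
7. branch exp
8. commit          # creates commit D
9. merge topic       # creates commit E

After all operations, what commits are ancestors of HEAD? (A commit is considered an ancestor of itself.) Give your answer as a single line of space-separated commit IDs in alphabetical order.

Answer: A D E

Derivation:
After op 1 (branch): HEAD=main@A [feat=A main=A]
After op 2 (commit): HEAD=main@B [feat=A main=B]
After op 3 (commit): HEAD=main@C [feat=A main=C]
After op 4 (reset): HEAD=main@B [feat=A main=B]
After op 5 (checkout): HEAD=feat@A [feat=A main=B]
After op 6 (branch): HEAD=feat@A [feat=A main=B topic=A]
After op 7 (branch): HEAD=feat@A [exp=A feat=A main=B topic=A]
After op 8 (commit): HEAD=feat@D [exp=A feat=D main=B topic=A]
After op 9 (merge): HEAD=feat@E [exp=A feat=E main=B topic=A]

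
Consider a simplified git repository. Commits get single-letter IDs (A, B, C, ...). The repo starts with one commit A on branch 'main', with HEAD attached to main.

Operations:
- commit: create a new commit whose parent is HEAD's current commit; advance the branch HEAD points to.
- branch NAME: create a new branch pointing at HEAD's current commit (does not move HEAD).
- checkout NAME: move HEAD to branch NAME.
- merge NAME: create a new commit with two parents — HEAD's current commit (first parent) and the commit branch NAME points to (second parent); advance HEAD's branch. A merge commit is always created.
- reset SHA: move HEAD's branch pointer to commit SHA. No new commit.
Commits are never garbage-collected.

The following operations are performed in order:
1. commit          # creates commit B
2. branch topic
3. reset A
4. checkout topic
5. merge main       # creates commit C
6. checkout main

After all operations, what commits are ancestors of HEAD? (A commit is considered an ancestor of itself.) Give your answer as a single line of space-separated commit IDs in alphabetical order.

Answer: A

Derivation:
After op 1 (commit): HEAD=main@B [main=B]
After op 2 (branch): HEAD=main@B [main=B topic=B]
After op 3 (reset): HEAD=main@A [main=A topic=B]
After op 4 (checkout): HEAD=topic@B [main=A topic=B]
After op 5 (merge): HEAD=topic@C [main=A topic=C]
After op 6 (checkout): HEAD=main@A [main=A topic=C]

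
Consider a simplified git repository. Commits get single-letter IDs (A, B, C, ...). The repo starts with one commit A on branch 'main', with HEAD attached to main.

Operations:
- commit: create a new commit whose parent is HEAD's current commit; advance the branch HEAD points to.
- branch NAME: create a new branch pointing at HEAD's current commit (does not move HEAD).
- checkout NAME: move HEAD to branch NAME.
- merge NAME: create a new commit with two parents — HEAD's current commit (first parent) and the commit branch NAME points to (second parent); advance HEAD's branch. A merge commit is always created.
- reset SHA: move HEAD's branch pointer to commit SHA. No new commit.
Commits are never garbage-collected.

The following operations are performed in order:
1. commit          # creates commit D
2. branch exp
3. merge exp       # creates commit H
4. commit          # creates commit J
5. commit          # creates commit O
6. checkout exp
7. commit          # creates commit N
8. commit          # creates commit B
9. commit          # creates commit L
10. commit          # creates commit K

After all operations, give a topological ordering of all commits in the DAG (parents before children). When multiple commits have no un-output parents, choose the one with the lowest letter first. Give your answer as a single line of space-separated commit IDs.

Answer: A D H J N B L K O

Derivation:
After op 1 (commit): HEAD=main@D [main=D]
After op 2 (branch): HEAD=main@D [exp=D main=D]
After op 3 (merge): HEAD=main@H [exp=D main=H]
After op 4 (commit): HEAD=main@J [exp=D main=J]
After op 5 (commit): HEAD=main@O [exp=D main=O]
After op 6 (checkout): HEAD=exp@D [exp=D main=O]
After op 7 (commit): HEAD=exp@N [exp=N main=O]
After op 8 (commit): HEAD=exp@B [exp=B main=O]
After op 9 (commit): HEAD=exp@L [exp=L main=O]
After op 10 (commit): HEAD=exp@K [exp=K main=O]
commit A: parents=[]
commit B: parents=['N']
commit D: parents=['A']
commit H: parents=['D', 'D']
commit J: parents=['H']
commit K: parents=['L']
commit L: parents=['B']
commit N: parents=['D']
commit O: parents=['J']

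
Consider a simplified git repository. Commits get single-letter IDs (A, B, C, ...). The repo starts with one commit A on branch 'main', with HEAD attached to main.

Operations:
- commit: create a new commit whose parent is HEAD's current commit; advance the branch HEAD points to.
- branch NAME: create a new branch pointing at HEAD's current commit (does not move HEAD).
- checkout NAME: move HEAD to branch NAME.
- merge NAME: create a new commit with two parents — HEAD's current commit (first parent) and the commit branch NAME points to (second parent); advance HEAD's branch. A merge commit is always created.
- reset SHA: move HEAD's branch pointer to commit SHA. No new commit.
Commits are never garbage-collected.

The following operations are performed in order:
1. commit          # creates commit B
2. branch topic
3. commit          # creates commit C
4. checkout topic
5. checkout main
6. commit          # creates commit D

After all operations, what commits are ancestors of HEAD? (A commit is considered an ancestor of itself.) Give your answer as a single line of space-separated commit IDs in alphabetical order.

Answer: A B C D

Derivation:
After op 1 (commit): HEAD=main@B [main=B]
After op 2 (branch): HEAD=main@B [main=B topic=B]
After op 3 (commit): HEAD=main@C [main=C topic=B]
After op 4 (checkout): HEAD=topic@B [main=C topic=B]
After op 5 (checkout): HEAD=main@C [main=C topic=B]
After op 6 (commit): HEAD=main@D [main=D topic=B]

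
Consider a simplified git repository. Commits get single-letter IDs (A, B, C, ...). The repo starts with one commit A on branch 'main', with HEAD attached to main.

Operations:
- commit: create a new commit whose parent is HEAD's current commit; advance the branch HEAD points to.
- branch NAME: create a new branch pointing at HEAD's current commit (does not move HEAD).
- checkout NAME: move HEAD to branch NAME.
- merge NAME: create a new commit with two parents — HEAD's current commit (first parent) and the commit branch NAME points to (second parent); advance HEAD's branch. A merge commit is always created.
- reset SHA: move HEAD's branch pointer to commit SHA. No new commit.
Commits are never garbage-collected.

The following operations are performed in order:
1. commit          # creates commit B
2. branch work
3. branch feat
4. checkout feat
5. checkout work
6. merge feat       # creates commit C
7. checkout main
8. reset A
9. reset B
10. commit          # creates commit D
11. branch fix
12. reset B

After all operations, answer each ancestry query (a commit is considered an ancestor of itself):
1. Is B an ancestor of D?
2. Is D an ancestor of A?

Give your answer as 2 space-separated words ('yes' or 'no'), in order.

After op 1 (commit): HEAD=main@B [main=B]
After op 2 (branch): HEAD=main@B [main=B work=B]
After op 3 (branch): HEAD=main@B [feat=B main=B work=B]
After op 4 (checkout): HEAD=feat@B [feat=B main=B work=B]
After op 5 (checkout): HEAD=work@B [feat=B main=B work=B]
After op 6 (merge): HEAD=work@C [feat=B main=B work=C]
After op 7 (checkout): HEAD=main@B [feat=B main=B work=C]
After op 8 (reset): HEAD=main@A [feat=B main=A work=C]
After op 9 (reset): HEAD=main@B [feat=B main=B work=C]
After op 10 (commit): HEAD=main@D [feat=B main=D work=C]
After op 11 (branch): HEAD=main@D [feat=B fix=D main=D work=C]
After op 12 (reset): HEAD=main@B [feat=B fix=D main=B work=C]
ancestors(D) = {A,B,D}; B in? yes
ancestors(A) = {A}; D in? no

Answer: yes no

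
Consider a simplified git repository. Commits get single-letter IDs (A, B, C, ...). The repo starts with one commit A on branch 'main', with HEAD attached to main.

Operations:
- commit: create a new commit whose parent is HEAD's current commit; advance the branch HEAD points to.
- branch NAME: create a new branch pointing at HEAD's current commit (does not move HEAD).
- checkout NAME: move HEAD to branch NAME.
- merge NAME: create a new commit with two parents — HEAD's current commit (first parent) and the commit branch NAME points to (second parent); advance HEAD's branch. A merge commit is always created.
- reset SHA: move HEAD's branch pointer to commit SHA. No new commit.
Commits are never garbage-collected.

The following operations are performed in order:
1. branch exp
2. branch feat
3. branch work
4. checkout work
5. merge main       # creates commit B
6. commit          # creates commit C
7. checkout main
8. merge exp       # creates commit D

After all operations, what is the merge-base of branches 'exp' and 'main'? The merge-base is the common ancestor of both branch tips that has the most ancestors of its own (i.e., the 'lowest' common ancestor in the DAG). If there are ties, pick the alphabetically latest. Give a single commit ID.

After op 1 (branch): HEAD=main@A [exp=A main=A]
After op 2 (branch): HEAD=main@A [exp=A feat=A main=A]
After op 3 (branch): HEAD=main@A [exp=A feat=A main=A work=A]
After op 4 (checkout): HEAD=work@A [exp=A feat=A main=A work=A]
After op 5 (merge): HEAD=work@B [exp=A feat=A main=A work=B]
After op 6 (commit): HEAD=work@C [exp=A feat=A main=A work=C]
After op 7 (checkout): HEAD=main@A [exp=A feat=A main=A work=C]
After op 8 (merge): HEAD=main@D [exp=A feat=A main=D work=C]
ancestors(exp=A): ['A']
ancestors(main=D): ['A', 'D']
common: ['A']

Answer: A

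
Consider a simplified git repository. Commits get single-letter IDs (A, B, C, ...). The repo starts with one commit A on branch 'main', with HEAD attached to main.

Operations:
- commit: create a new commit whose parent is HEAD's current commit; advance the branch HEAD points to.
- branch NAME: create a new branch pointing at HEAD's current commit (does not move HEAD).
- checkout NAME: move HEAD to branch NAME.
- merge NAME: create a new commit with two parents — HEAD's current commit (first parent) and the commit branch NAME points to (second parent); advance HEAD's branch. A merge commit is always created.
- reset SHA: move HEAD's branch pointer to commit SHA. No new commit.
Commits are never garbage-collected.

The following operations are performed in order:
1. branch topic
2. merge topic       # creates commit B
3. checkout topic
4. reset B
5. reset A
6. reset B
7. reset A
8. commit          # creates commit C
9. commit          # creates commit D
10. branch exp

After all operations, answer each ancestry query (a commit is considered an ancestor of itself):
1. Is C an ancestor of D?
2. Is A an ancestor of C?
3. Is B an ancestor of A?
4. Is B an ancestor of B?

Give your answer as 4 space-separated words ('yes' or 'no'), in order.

After op 1 (branch): HEAD=main@A [main=A topic=A]
After op 2 (merge): HEAD=main@B [main=B topic=A]
After op 3 (checkout): HEAD=topic@A [main=B topic=A]
After op 4 (reset): HEAD=topic@B [main=B topic=B]
After op 5 (reset): HEAD=topic@A [main=B topic=A]
After op 6 (reset): HEAD=topic@B [main=B topic=B]
After op 7 (reset): HEAD=topic@A [main=B topic=A]
After op 8 (commit): HEAD=topic@C [main=B topic=C]
After op 9 (commit): HEAD=topic@D [main=B topic=D]
After op 10 (branch): HEAD=topic@D [exp=D main=B topic=D]
ancestors(D) = {A,C,D}; C in? yes
ancestors(C) = {A,C}; A in? yes
ancestors(A) = {A}; B in? no
ancestors(B) = {A,B}; B in? yes

Answer: yes yes no yes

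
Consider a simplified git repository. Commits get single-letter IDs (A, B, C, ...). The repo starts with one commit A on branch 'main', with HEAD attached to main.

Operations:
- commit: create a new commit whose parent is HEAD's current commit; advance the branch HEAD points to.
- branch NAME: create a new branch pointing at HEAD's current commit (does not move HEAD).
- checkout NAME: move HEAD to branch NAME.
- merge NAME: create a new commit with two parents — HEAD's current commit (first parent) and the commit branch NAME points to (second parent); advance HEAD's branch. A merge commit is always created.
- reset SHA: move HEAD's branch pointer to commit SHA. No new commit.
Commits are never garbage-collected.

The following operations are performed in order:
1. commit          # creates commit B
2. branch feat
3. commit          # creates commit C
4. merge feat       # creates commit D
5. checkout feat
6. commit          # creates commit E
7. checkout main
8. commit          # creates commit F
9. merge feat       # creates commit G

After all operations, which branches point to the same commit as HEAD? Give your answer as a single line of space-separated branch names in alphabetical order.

After op 1 (commit): HEAD=main@B [main=B]
After op 2 (branch): HEAD=main@B [feat=B main=B]
After op 3 (commit): HEAD=main@C [feat=B main=C]
After op 4 (merge): HEAD=main@D [feat=B main=D]
After op 5 (checkout): HEAD=feat@B [feat=B main=D]
After op 6 (commit): HEAD=feat@E [feat=E main=D]
After op 7 (checkout): HEAD=main@D [feat=E main=D]
After op 8 (commit): HEAD=main@F [feat=E main=F]
After op 9 (merge): HEAD=main@G [feat=E main=G]

Answer: main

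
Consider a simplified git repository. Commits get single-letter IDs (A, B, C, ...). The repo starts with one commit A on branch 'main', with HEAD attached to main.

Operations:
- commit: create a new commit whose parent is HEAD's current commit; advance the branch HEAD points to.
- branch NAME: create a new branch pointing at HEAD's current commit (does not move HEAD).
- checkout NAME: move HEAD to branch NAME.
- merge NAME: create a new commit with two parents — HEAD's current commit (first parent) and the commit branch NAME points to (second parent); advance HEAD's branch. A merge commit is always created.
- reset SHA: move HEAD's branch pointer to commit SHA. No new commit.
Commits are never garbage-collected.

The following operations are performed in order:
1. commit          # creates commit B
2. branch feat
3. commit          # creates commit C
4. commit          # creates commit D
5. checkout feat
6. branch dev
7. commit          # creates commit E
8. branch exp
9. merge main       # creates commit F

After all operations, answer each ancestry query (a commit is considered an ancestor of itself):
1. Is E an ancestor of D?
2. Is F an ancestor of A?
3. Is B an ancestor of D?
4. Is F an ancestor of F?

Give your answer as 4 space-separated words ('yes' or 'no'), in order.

After op 1 (commit): HEAD=main@B [main=B]
After op 2 (branch): HEAD=main@B [feat=B main=B]
After op 3 (commit): HEAD=main@C [feat=B main=C]
After op 4 (commit): HEAD=main@D [feat=B main=D]
After op 5 (checkout): HEAD=feat@B [feat=B main=D]
After op 6 (branch): HEAD=feat@B [dev=B feat=B main=D]
After op 7 (commit): HEAD=feat@E [dev=B feat=E main=D]
After op 8 (branch): HEAD=feat@E [dev=B exp=E feat=E main=D]
After op 9 (merge): HEAD=feat@F [dev=B exp=E feat=F main=D]
ancestors(D) = {A,B,C,D}; E in? no
ancestors(A) = {A}; F in? no
ancestors(D) = {A,B,C,D}; B in? yes
ancestors(F) = {A,B,C,D,E,F}; F in? yes

Answer: no no yes yes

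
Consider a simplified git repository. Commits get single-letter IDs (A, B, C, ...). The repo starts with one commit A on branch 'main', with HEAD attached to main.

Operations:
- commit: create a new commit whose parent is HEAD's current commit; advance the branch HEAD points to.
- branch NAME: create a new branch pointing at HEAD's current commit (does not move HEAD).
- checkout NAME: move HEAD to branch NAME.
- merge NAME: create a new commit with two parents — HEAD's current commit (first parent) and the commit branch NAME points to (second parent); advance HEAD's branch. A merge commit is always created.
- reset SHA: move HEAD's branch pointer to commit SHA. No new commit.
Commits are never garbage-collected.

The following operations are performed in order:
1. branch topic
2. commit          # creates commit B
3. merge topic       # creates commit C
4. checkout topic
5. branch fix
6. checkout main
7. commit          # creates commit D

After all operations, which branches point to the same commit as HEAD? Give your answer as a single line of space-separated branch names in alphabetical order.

After op 1 (branch): HEAD=main@A [main=A topic=A]
After op 2 (commit): HEAD=main@B [main=B topic=A]
After op 3 (merge): HEAD=main@C [main=C topic=A]
After op 4 (checkout): HEAD=topic@A [main=C topic=A]
After op 5 (branch): HEAD=topic@A [fix=A main=C topic=A]
After op 6 (checkout): HEAD=main@C [fix=A main=C topic=A]
After op 7 (commit): HEAD=main@D [fix=A main=D topic=A]

Answer: main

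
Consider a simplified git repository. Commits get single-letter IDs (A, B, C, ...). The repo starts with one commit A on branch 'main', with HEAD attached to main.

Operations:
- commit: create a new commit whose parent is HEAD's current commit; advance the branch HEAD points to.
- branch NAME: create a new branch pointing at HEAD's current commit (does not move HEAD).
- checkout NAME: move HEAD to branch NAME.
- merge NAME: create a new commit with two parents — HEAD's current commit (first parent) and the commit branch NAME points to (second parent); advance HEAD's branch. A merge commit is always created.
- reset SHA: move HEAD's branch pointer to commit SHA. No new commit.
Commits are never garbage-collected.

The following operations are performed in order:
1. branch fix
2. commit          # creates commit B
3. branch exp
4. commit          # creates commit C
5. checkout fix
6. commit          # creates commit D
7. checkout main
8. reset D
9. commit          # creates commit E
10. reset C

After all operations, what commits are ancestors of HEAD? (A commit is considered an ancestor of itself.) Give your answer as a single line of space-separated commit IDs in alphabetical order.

Answer: A B C

Derivation:
After op 1 (branch): HEAD=main@A [fix=A main=A]
After op 2 (commit): HEAD=main@B [fix=A main=B]
After op 3 (branch): HEAD=main@B [exp=B fix=A main=B]
After op 4 (commit): HEAD=main@C [exp=B fix=A main=C]
After op 5 (checkout): HEAD=fix@A [exp=B fix=A main=C]
After op 6 (commit): HEAD=fix@D [exp=B fix=D main=C]
After op 7 (checkout): HEAD=main@C [exp=B fix=D main=C]
After op 8 (reset): HEAD=main@D [exp=B fix=D main=D]
After op 9 (commit): HEAD=main@E [exp=B fix=D main=E]
After op 10 (reset): HEAD=main@C [exp=B fix=D main=C]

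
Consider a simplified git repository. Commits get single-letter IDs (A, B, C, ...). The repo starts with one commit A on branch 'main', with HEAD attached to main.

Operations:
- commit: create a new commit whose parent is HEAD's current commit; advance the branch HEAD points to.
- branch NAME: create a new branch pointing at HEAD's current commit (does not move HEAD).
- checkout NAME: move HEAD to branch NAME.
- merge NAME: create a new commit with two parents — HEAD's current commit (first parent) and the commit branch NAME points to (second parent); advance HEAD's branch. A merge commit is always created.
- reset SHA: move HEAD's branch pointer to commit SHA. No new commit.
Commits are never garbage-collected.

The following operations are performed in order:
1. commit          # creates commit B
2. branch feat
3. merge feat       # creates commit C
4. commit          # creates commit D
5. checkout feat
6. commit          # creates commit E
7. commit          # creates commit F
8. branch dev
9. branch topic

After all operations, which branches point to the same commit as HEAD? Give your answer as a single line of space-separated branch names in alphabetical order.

Answer: dev feat topic

Derivation:
After op 1 (commit): HEAD=main@B [main=B]
After op 2 (branch): HEAD=main@B [feat=B main=B]
After op 3 (merge): HEAD=main@C [feat=B main=C]
After op 4 (commit): HEAD=main@D [feat=B main=D]
After op 5 (checkout): HEAD=feat@B [feat=B main=D]
After op 6 (commit): HEAD=feat@E [feat=E main=D]
After op 7 (commit): HEAD=feat@F [feat=F main=D]
After op 8 (branch): HEAD=feat@F [dev=F feat=F main=D]
After op 9 (branch): HEAD=feat@F [dev=F feat=F main=D topic=F]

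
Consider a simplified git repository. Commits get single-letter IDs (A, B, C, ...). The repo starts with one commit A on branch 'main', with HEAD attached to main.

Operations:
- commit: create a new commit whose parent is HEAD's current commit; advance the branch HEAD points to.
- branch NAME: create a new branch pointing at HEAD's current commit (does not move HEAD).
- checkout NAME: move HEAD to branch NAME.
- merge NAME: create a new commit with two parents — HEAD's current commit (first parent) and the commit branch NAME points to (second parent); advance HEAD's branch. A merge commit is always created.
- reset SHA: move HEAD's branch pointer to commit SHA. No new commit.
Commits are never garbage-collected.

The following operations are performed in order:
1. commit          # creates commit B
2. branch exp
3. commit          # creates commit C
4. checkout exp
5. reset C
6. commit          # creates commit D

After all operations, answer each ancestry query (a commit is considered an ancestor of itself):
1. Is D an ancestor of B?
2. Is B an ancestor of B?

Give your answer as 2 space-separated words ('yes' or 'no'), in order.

Answer: no yes

Derivation:
After op 1 (commit): HEAD=main@B [main=B]
After op 2 (branch): HEAD=main@B [exp=B main=B]
After op 3 (commit): HEAD=main@C [exp=B main=C]
After op 4 (checkout): HEAD=exp@B [exp=B main=C]
After op 5 (reset): HEAD=exp@C [exp=C main=C]
After op 6 (commit): HEAD=exp@D [exp=D main=C]
ancestors(B) = {A,B}; D in? no
ancestors(B) = {A,B}; B in? yes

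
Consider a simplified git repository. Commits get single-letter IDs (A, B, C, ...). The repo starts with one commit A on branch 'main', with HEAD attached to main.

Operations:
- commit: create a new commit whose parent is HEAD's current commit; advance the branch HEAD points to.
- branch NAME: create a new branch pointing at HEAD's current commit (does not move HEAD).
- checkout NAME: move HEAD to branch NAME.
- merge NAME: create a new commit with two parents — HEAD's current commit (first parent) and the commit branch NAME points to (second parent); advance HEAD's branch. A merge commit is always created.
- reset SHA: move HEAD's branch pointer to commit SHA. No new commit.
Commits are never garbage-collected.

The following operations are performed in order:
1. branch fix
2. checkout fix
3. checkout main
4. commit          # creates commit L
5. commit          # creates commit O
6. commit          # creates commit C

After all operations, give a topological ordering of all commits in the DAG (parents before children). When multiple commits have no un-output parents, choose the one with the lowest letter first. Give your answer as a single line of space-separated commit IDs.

After op 1 (branch): HEAD=main@A [fix=A main=A]
After op 2 (checkout): HEAD=fix@A [fix=A main=A]
After op 3 (checkout): HEAD=main@A [fix=A main=A]
After op 4 (commit): HEAD=main@L [fix=A main=L]
After op 5 (commit): HEAD=main@O [fix=A main=O]
After op 6 (commit): HEAD=main@C [fix=A main=C]
commit A: parents=[]
commit C: parents=['O']
commit L: parents=['A']
commit O: parents=['L']

Answer: A L O C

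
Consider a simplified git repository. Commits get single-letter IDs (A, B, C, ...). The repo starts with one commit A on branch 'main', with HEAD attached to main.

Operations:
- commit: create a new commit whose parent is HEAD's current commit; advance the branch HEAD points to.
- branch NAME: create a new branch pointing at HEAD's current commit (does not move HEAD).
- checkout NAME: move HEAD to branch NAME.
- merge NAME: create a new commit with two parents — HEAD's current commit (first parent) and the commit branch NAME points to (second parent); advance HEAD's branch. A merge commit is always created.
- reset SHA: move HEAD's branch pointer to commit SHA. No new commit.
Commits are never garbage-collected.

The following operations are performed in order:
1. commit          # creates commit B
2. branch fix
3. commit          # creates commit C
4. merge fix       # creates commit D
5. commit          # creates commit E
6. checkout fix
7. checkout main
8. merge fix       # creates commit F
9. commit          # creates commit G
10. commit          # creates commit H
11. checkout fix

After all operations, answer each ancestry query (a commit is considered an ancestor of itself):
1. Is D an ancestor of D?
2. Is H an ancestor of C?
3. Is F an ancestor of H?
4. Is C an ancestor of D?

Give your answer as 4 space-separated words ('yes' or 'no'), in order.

After op 1 (commit): HEAD=main@B [main=B]
After op 2 (branch): HEAD=main@B [fix=B main=B]
After op 3 (commit): HEAD=main@C [fix=B main=C]
After op 4 (merge): HEAD=main@D [fix=B main=D]
After op 5 (commit): HEAD=main@E [fix=B main=E]
After op 6 (checkout): HEAD=fix@B [fix=B main=E]
After op 7 (checkout): HEAD=main@E [fix=B main=E]
After op 8 (merge): HEAD=main@F [fix=B main=F]
After op 9 (commit): HEAD=main@G [fix=B main=G]
After op 10 (commit): HEAD=main@H [fix=B main=H]
After op 11 (checkout): HEAD=fix@B [fix=B main=H]
ancestors(D) = {A,B,C,D}; D in? yes
ancestors(C) = {A,B,C}; H in? no
ancestors(H) = {A,B,C,D,E,F,G,H}; F in? yes
ancestors(D) = {A,B,C,D}; C in? yes

Answer: yes no yes yes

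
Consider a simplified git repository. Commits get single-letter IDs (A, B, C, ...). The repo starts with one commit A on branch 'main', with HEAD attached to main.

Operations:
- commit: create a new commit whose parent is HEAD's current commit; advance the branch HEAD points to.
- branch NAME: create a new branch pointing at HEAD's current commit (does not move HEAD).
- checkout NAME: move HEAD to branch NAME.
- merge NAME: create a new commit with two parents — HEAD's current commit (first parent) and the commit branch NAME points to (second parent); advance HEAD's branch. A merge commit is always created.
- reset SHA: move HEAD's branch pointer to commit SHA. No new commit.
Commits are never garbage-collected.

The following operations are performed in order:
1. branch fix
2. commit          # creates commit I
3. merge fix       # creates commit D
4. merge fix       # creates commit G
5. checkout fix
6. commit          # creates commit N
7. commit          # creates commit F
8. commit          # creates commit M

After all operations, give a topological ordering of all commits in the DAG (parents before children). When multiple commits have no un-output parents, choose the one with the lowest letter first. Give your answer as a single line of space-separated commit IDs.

After op 1 (branch): HEAD=main@A [fix=A main=A]
After op 2 (commit): HEAD=main@I [fix=A main=I]
After op 3 (merge): HEAD=main@D [fix=A main=D]
After op 4 (merge): HEAD=main@G [fix=A main=G]
After op 5 (checkout): HEAD=fix@A [fix=A main=G]
After op 6 (commit): HEAD=fix@N [fix=N main=G]
After op 7 (commit): HEAD=fix@F [fix=F main=G]
After op 8 (commit): HEAD=fix@M [fix=M main=G]
commit A: parents=[]
commit D: parents=['I', 'A']
commit F: parents=['N']
commit G: parents=['D', 'A']
commit I: parents=['A']
commit M: parents=['F']
commit N: parents=['A']

Answer: A I D G N F M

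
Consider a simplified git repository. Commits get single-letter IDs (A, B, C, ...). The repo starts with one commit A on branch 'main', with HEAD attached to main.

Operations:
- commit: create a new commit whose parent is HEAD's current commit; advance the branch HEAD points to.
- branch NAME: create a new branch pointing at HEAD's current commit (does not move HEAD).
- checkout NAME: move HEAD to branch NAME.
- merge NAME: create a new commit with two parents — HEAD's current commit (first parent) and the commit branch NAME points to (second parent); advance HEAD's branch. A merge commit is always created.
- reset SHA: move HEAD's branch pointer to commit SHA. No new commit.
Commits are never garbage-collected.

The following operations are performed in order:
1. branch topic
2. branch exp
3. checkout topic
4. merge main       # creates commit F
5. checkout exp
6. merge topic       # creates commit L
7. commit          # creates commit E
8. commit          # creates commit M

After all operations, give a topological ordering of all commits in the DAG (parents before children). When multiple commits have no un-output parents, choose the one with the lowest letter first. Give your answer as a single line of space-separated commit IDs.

Answer: A F L E M

Derivation:
After op 1 (branch): HEAD=main@A [main=A topic=A]
After op 2 (branch): HEAD=main@A [exp=A main=A topic=A]
After op 3 (checkout): HEAD=topic@A [exp=A main=A topic=A]
After op 4 (merge): HEAD=topic@F [exp=A main=A topic=F]
After op 5 (checkout): HEAD=exp@A [exp=A main=A topic=F]
After op 6 (merge): HEAD=exp@L [exp=L main=A topic=F]
After op 7 (commit): HEAD=exp@E [exp=E main=A topic=F]
After op 8 (commit): HEAD=exp@M [exp=M main=A topic=F]
commit A: parents=[]
commit E: parents=['L']
commit F: parents=['A', 'A']
commit L: parents=['A', 'F']
commit M: parents=['E']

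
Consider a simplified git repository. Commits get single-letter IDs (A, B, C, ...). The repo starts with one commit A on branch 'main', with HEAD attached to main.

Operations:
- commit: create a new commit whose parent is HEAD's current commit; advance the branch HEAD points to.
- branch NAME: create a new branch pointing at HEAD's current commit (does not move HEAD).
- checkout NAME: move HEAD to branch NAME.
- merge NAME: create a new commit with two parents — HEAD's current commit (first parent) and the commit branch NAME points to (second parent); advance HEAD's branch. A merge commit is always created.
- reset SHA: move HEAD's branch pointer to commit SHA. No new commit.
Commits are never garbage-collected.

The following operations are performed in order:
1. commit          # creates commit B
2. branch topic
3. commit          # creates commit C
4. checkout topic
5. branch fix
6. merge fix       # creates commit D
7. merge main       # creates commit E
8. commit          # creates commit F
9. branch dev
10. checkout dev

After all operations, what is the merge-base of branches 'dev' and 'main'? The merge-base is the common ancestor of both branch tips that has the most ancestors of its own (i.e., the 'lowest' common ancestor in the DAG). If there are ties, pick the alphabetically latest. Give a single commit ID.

Answer: C

Derivation:
After op 1 (commit): HEAD=main@B [main=B]
After op 2 (branch): HEAD=main@B [main=B topic=B]
After op 3 (commit): HEAD=main@C [main=C topic=B]
After op 4 (checkout): HEAD=topic@B [main=C topic=B]
After op 5 (branch): HEAD=topic@B [fix=B main=C topic=B]
After op 6 (merge): HEAD=topic@D [fix=B main=C topic=D]
After op 7 (merge): HEAD=topic@E [fix=B main=C topic=E]
After op 8 (commit): HEAD=topic@F [fix=B main=C topic=F]
After op 9 (branch): HEAD=topic@F [dev=F fix=B main=C topic=F]
After op 10 (checkout): HEAD=dev@F [dev=F fix=B main=C topic=F]
ancestors(dev=F): ['A', 'B', 'C', 'D', 'E', 'F']
ancestors(main=C): ['A', 'B', 'C']
common: ['A', 'B', 'C']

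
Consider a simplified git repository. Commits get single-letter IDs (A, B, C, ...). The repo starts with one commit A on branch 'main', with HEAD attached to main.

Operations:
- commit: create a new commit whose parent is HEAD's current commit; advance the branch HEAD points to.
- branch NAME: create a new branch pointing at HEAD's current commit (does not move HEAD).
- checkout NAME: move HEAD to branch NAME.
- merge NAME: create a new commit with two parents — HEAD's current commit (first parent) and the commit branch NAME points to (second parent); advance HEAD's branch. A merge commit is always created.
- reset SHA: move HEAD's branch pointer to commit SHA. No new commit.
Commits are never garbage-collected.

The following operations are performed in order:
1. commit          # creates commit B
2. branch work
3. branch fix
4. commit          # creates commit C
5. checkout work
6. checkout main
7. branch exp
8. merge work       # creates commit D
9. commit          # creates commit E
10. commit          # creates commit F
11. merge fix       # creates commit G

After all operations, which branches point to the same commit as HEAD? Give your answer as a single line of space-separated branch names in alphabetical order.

After op 1 (commit): HEAD=main@B [main=B]
After op 2 (branch): HEAD=main@B [main=B work=B]
After op 3 (branch): HEAD=main@B [fix=B main=B work=B]
After op 4 (commit): HEAD=main@C [fix=B main=C work=B]
After op 5 (checkout): HEAD=work@B [fix=B main=C work=B]
After op 6 (checkout): HEAD=main@C [fix=B main=C work=B]
After op 7 (branch): HEAD=main@C [exp=C fix=B main=C work=B]
After op 8 (merge): HEAD=main@D [exp=C fix=B main=D work=B]
After op 9 (commit): HEAD=main@E [exp=C fix=B main=E work=B]
After op 10 (commit): HEAD=main@F [exp=C fix=B main=F work=B]
After op 11 (merge): HEAD=main@G [exp=C fix=B main=G work=B]

Answer: main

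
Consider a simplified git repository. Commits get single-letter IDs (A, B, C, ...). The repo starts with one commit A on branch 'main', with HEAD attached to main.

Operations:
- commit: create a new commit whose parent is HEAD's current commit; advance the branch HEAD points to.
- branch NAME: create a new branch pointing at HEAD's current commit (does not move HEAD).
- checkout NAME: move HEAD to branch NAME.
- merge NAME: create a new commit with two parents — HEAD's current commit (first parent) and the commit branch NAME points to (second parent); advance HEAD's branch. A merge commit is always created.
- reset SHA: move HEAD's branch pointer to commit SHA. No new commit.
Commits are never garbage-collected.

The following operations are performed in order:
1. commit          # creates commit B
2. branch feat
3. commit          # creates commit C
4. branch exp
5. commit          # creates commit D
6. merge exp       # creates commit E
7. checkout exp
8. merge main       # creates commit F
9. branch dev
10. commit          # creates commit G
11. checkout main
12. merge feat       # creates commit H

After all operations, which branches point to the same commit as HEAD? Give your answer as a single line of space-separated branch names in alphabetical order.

Answer: main

Derivation:
After op 1 (commit): HEAD=main@B [main=B]
After op 2 (branch): HEAD=main@B [feat=B main=B]
After op 3 (commit): HEAD=main@C [feat=B main=C]
After op 4 (branch): HEAD=main@C [exp=C feat=B main=C]
After op 5 (commit): HEAD=main@D [exp=C feat=B main=D]
After op 6 (merge): HEAD=main@E [exp=C feat=B main=E]
After op 7 (checkout): HEAD=exp@C [exp=C feat=B main=E]
After op 8 (merge): HEAD=exp@F [exp=F feat=B main=E]
After op 9 (branch): HEAD=exp@F [dev=F exp=F feat=B main=E]
After op 10 (commit): HEAD=exp@G [dev=F exp=G feat=B main=E]
After op 11 (checkout): HEAD=main@E [dev=F exp=G feat=B main=E]
After op 12 (merge): HEAD=main@H [dev=F exp=G feat=B main=H]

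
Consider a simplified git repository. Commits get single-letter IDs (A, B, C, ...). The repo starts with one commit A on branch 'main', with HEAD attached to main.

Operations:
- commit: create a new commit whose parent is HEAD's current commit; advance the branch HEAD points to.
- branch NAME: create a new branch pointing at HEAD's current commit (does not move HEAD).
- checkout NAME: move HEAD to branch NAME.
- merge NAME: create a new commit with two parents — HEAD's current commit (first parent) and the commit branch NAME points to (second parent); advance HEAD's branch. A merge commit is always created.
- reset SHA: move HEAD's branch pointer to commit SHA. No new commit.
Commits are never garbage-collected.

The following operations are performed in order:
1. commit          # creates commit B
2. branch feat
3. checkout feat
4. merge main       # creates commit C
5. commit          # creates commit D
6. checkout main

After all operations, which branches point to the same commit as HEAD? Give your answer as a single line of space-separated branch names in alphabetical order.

After op 1 (commit): HEAD=main@B [main=B]
After op 2 (branch): HEAD=main@B [feat=B main=B]
After op 3 (checkout): HEAD=feat@B [feat=B main=B]
After op 4 (merge): HEAD=feat@C [feat=C main=B]
After op 5 (commit): HEAD=feat@D [feat=D main=B]
After op 6 (checkout): HEAD=main@B [feat=D main=B]

Answer: main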